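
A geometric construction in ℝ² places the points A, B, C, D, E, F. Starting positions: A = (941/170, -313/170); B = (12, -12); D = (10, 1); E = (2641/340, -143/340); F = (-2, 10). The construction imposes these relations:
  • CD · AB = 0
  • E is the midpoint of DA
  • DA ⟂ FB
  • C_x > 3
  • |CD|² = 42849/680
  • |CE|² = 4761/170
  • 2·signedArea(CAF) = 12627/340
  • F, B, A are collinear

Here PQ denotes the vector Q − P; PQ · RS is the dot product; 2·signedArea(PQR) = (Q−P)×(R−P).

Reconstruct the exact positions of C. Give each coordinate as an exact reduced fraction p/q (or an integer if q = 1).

C = (1123/340, -1109/340)

1. C_x = 1123/340  [CD · AB = 0 ∩ 2·signedArea(CAF) = 12627/340]
2. C_y = -1109/340  [CD · AB = 0 ∩ 2·signedArea(CAF) = 12627/340]
   → C = (1123/340, -1109/340)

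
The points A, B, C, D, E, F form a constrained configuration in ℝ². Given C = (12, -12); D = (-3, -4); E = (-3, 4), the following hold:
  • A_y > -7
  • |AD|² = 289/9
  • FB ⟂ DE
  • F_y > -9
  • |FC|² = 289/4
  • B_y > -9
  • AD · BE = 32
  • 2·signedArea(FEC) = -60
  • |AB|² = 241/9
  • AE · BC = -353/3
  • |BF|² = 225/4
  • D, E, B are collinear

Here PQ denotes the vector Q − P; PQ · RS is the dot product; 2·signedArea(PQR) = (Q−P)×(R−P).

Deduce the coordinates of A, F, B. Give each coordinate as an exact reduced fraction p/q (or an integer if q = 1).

1. F_x = 9/2  [line 16·x + 15·y + 48 = 0 ∩ |FC|² = 289/4]
2. F_y = -8  [line 16·x + 15·y + 48 = 0 ∩ |FC|² = 289/4]
   → F = (9/2, -8)
3. B_x = -3  [D, E, B are collinear ∩ FB ⟂ DE]
4. B_y = -8  [D, E, B are collinear ∩ FB ⟂ DE]
   → B = (-3, -8)
5. A_x = 2  [AD · BE = 32 ∩ AE · BC = -353/3]
6. A_y = -20/3  [AD · BE = 32 ∩ AE · BC = -353/3]
   → A = (2, -20/3)

A = (2, -20/3)
B = (-3, -8)
F = (9/2, -8)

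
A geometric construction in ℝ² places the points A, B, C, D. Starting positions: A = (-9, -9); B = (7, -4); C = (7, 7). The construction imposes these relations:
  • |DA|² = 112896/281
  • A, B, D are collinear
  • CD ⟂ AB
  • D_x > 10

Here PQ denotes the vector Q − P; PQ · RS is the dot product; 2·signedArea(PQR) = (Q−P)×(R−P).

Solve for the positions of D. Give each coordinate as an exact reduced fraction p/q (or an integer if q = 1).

D = (2847/281, -849/281)

1. D_x = 2847/281  [A, B, D are collinear ∩ CD ⟂ AB]
2. D_y = -849/281  [A, B, D are collinear ∩ CD ⟂ AB]
   → D = (2847/281, -849/281)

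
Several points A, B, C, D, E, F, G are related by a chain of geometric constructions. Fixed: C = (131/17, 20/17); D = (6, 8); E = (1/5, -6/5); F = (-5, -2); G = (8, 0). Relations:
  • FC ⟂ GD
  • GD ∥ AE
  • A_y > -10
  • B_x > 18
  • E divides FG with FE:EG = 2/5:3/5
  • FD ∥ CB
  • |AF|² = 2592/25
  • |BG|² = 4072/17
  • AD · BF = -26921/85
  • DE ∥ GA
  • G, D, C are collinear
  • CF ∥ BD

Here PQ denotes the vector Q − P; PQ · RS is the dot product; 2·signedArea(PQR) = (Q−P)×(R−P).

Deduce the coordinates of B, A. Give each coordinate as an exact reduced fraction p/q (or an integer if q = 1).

A = (11/5, -46/5)
B = (318/17, 190/17)

1. B_x = 318/17  [CF ∥ BD ∩ FD ∥ CB]
2. B_y = 190/17  [CF ∥ BD ∩ FD ∥ CB]
   → B = (318/17, 190/17)
3. A_x = 11/5  [GD ∥ AE ∩ DE ∥ GA]
4. A_y = -46/5  [GD ∥ AE ∩ DE ∥ GA]
   → A = (11/5, -46/5)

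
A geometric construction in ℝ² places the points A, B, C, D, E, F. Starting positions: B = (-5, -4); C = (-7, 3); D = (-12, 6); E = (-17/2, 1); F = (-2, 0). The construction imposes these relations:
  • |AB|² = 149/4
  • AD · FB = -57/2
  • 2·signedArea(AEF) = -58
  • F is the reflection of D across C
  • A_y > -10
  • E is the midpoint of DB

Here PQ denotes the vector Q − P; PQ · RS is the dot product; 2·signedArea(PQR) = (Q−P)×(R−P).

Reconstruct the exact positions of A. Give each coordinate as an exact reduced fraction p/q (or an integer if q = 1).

1. A_x = -3/2  [AD · FB = -57/2 ∩ 2·signedArea(AEF) = -58]
2. A_y = -9  [AD · FB = -57/2 ∩ 2·signedArea(AEF) = -58]
   → A = (-3/2, -9)

A = (-3/2, -9)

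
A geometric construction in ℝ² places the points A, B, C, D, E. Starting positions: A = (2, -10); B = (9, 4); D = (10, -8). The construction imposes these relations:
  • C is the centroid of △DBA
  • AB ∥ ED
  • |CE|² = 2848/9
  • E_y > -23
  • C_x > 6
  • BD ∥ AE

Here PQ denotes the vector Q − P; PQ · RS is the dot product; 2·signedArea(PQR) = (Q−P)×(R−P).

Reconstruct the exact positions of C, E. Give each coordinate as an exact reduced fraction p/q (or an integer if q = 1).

C = (7, -14/3)
E = (3, -22)

1. C_x = 7  [C is the centroid of △DBA]
2. C_y = -14/3  [C is the centroid of △DBA]
   → C = (7, -14/3)
3. E_x = 3  [AB ∥ ED ∩ BD ∥ AE]
4. E_y = -22  [AB ∥ ED ∩ BD ∥ AE]
   → E = (3, -22)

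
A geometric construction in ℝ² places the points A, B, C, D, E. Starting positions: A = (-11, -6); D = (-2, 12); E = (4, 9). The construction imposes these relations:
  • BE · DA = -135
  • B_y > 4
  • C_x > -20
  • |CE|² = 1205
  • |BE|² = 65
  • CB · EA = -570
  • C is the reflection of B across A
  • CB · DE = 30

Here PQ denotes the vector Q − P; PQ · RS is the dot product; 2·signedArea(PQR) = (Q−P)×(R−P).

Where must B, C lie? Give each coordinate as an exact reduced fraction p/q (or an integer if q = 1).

1. B_x = -3  [line 9·x + 18·y + -63 = 0 ∩ |BE|² = 65]
2. B_y = 5  [line 9·x + 18·y + -63 = 0 ∩ |BE|² = 65]
   → B = (-3, 5)
3. C_x = -19  [C is the reflection of B across A]
4. C_y = -17  [C is the reflection of B across A]
   → C = (-19, -17)

B = (-3, 5)
C = (-19, -17)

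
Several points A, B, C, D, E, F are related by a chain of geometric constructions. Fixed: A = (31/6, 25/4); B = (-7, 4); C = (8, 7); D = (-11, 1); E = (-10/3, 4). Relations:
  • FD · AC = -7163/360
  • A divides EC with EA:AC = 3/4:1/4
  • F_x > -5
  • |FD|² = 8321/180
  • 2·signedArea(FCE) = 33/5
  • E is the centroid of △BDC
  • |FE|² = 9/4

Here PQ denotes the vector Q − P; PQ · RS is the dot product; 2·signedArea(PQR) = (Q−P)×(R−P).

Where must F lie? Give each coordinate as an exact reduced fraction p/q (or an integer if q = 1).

F = (-68/15, 31/10)

1. F_x = -68/15  [FD · AC = -7163/360 ∩ 2·signedArea(FCE) = 33/5]
2. F_y = 31/10  [FD · AC = -7163/360 ∩ 2·signedArea(FCE) = 33/5]
   → F = (-68/15, 31/10)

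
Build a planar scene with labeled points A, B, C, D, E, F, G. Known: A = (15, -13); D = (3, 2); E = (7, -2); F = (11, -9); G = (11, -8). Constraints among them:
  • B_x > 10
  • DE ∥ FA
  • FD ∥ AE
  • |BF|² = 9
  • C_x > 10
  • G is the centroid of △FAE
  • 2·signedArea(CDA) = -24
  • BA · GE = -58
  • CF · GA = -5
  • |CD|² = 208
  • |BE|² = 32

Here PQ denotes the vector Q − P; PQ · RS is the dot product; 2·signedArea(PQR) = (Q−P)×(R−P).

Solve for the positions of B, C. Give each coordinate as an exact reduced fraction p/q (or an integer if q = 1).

B = (11, -6)
C = (11, -10)

1. B_x = 11  [line 4·x + -6·y + -80 = 0 ∩ |BE|² = 32]
2. B_y = -6  [line 4·x + -6·y + -80 = 0 ∩ |BE|² = 32]
   → B = (11, -6)
3. C_x = 11  [2·signedArea(CDA) = -24 ∩ CF · GA = -5]
4. C_y = -10  [2·signedArea(CDA) = -24 ∩ CF · GA = -5]
   → C = (11, -10)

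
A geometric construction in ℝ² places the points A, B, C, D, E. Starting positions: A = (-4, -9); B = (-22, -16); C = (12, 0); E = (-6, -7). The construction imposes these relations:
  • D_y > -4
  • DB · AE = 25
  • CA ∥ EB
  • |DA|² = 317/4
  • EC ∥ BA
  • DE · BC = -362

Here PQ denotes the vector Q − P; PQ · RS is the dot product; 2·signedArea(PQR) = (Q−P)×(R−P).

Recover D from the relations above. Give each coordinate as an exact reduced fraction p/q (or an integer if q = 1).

1. D_x = 3  [DB · AE = 25 ∩ DE · BC = -362]
2. D_y = -7/2  [DB · AE = 25 ∩ DE · BC = -362]
   → D = (3, -7/2)

D = (3, -7/2)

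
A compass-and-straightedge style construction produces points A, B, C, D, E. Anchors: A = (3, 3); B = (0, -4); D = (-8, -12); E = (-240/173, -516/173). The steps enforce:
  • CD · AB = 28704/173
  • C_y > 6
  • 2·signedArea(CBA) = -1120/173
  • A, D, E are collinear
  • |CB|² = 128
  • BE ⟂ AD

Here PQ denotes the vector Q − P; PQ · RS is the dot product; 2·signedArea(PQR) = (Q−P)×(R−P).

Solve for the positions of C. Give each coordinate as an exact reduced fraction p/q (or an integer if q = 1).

1. C_x = 904/173  [2·signedArea(CBA) = -1120/173 ∩ CD · AB = 28704/173]
2. C_y = 1044/173  [2·signedArea(CBA) = -1120/173 ∩ CD · AB = 28704/173]
   → C = (904/173, 1044/173)

C = (904/173, 1044/173)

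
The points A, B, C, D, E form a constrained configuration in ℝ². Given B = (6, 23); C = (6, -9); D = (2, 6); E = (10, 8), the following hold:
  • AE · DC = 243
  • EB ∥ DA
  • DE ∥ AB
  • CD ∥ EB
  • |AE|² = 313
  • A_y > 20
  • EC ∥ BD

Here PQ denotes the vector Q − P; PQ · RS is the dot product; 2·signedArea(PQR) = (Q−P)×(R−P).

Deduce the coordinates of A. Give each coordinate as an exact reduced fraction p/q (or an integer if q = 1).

1. A_x = -2  [DE ∥ AB ∩ EB ∥ DA]
2. A_y = 21  [DE ∥ AB ∩ EB ∥ DA]
   → A = (-2, 21)

A = (-2, 21)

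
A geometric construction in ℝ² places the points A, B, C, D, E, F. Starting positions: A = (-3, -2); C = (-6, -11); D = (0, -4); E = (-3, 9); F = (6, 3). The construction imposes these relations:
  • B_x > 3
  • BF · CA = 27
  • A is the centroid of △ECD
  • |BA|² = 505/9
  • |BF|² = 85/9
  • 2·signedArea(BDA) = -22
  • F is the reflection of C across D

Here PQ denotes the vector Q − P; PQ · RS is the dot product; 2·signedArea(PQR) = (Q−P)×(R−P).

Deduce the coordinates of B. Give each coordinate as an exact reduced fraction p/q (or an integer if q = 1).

1. B_x = 4  [2·signedArea(BDA) = -22 ∩ BF · CA = 27]
2. B_y = 2/3  [2·signedArea(BDA) = -22 ∩ BF · CA = 27]
   → B = (4, 2/3)

B = (4, 2/3)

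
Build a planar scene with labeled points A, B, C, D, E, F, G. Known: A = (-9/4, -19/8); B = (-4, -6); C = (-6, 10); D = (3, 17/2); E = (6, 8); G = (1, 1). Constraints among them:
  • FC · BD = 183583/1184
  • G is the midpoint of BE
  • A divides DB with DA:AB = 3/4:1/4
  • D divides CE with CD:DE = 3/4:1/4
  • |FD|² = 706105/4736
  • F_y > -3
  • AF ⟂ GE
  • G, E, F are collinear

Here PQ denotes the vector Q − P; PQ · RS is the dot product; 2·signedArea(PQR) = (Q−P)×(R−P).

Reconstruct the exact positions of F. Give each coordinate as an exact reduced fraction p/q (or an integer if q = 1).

F = (-1003/592, -1641/592)

1. F_x = -1003/592  [G, E, F are collinear ∩ AF ⟂ GE]
2. F_y = -1641/592  [G, E, F are collinear ∩ AF ⟂ GE]
   → F = (-1003/592, -1641/592)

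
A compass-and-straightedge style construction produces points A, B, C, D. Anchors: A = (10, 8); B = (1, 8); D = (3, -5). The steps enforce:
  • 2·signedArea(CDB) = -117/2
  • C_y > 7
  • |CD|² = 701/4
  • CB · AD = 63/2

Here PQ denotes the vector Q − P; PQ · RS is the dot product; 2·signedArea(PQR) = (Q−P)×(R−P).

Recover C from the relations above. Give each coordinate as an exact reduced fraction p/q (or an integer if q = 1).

1. C_x = 11/2  [2·signedArea(CDB) = -117/2 ∩ CB · AD = 63/2]
2. C_y = 8  [2·signedArea(CDB) = -117/2 ∩ CB · AD = 63/2]
   → C = (11/2, 8)

C = (11/2, 8)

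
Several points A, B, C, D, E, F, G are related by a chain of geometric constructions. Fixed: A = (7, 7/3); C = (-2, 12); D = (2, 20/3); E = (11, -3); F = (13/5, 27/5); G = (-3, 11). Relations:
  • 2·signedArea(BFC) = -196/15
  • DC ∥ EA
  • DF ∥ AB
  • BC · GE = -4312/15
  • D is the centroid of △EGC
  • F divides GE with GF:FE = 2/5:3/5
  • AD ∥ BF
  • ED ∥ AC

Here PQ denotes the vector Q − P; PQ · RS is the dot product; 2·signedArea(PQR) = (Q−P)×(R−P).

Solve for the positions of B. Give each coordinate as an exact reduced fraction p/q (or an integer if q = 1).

1. B_x = 38/5  [AD ∥ BF ∩ DF ∥ AB]
2. B_y = 16/15  [AD ∥ BF ∩ DF ∥ AB]
   → B = (38/5, 16/15)

B = (38/5, 16/15)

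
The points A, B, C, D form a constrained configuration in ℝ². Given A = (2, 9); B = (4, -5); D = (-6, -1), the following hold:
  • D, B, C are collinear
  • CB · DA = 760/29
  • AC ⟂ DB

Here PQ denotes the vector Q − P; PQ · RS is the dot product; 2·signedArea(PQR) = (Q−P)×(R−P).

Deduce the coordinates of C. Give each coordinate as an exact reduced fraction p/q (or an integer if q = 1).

C = (-74/29, -69/29)

1. C_x = -74/29  [D, B, C are collinear ∩ AC ⟂ DB]
2. C_y = -69/29  [D, B, C are collinear ∩ AC ⟂ DB]
   → C = (-74/29, -69/29)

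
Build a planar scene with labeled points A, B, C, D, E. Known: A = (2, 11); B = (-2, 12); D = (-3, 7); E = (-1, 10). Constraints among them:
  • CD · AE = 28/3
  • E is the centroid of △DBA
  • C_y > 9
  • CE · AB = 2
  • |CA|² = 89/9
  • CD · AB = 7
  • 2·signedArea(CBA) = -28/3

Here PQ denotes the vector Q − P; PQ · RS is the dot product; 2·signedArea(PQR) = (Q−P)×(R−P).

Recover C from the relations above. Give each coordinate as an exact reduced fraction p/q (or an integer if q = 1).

C = (-2/3, 28/3)

1. C_x = -2/3  [CD · AE = 28/3 ∩ 2·signedArea(CBA) = -28/3]
2. C_y = 28/3  [CD · AE = 28/3 ∩ 2·signedArea(CBA) = -28/3]
   → C = (-2/3, 28/3)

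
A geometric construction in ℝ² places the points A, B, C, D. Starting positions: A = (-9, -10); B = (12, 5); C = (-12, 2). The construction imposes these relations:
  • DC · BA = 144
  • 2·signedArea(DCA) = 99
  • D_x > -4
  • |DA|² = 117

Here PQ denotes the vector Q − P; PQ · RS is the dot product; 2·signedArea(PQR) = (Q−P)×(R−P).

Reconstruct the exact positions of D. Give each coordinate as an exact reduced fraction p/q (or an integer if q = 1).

D = (-3, -1)

1. D_x = -3  [DC · BA = 144 ∩ 2·signedArea(DCA) = 99]
2. D_y = -1  [DC · BA = 144 ∩ 2·signedArea(DCA) = 99]
   → D = (-3, -1)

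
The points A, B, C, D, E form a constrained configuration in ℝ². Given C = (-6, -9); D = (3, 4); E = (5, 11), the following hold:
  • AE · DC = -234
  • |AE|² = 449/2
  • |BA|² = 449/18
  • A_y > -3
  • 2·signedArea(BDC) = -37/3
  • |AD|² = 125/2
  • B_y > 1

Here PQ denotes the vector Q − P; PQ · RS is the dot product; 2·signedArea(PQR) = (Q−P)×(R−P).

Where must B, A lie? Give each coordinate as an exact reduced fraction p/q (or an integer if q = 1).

1. A_x = -3/2  [line 9·x + 13·y + 46 = 0 ∩ |AD|² = 125/2]
2. A_y = -5/2  [line 9·x + 13·y + 46 = 0 ∩ |AD|² = 125/2]
   → A = (-3/2, -5/2)
3. B_x = 2/3  [line 13·x + -9·y + 28/3 = 0 ∩ |BA|² = 449/18]
4. B_y = 2  [line 13·x + -9·y + 28/3 = 0 ∩ |BA|² = 449/18]
   → B = (2/3, 2)

A = (-3/2, -5/2)
B = (2/3, 2)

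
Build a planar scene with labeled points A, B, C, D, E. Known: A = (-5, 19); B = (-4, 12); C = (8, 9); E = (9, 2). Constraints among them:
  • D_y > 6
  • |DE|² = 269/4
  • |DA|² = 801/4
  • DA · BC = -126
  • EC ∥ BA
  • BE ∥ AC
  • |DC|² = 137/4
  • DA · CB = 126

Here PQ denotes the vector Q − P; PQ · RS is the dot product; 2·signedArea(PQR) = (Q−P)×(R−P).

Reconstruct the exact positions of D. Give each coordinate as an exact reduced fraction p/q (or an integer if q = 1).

1. D_x = 5/2  [line -12·x + 3·y + 9 = 0 ∩ |DE|² = 269/4]
2. D_y = 7  [line -12·x + 3·y + 9 = 0 ∩ |DE|² = 269/4]
   → D = (5/2, 7)

D = (5/2, 7)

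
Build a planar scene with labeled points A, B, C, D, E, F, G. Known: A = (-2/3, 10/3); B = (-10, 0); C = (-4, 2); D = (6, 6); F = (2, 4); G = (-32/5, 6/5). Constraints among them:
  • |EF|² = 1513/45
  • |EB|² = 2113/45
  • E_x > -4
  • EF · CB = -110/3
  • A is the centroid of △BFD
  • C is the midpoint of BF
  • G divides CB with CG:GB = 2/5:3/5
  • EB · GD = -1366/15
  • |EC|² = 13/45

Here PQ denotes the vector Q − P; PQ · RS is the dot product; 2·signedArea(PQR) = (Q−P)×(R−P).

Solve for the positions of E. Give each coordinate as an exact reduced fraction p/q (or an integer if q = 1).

E = (-53/15, 34/15)

1. E_x = -53/15  [EB · GD = -1366/15 ∩ EF · CB = -110/3]
2. E_y = 34/15  [EB · GD = -1366/15 ∩ EF · CB = -110/3]
   → E = (-53/15, 34/15)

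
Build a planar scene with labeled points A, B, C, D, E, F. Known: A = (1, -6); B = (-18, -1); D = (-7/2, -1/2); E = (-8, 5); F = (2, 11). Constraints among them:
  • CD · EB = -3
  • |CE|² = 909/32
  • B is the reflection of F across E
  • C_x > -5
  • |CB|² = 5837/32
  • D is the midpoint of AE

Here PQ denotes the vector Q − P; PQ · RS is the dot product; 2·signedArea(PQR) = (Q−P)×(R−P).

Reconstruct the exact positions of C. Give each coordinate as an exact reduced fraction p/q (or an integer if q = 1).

1. C_x = -37/8  [line 10·x + 6·y + 41 = 0 ∩ |CE|² = 909/32]
2. C_y = 7/8  [line 10·x + 6·y + 41 = 0 ∩ |CE|² = 909/32]
   → C = (-37/8, 7/8)

C = (-37/8, 7/8)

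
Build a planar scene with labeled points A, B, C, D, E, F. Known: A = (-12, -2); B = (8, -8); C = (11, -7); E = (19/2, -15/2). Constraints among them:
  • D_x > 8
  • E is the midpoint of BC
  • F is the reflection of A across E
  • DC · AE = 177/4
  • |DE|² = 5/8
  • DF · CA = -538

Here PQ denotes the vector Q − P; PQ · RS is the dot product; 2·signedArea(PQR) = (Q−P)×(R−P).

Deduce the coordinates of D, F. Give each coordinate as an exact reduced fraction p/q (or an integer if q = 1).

1. F_x = 31  [F is the reflection of A across E]
2. F_y = -13  [F is the reflection of A across E]
   → F = (31, -13)
3. D_x = 35/4  [DF · CA = -538 ∩ DC · AE = 177/4]
4. D_y = -31/4  [DF · CA = -538 ∩ DC · AE = 177/4]
   → D = (35/4, -31/4)

D = (35/4, -31/4)
F = (31, -13)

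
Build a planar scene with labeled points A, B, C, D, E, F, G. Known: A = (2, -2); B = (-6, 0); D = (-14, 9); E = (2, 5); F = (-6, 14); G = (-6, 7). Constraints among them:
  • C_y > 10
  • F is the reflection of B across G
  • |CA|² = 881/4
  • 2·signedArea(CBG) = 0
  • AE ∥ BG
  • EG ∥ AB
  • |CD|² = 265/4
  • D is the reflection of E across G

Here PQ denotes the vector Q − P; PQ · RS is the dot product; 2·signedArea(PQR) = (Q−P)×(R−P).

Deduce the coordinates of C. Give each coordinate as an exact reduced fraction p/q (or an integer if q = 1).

C = (-6, 21/2)

1. C_x = -6  [2·signedArea(CBG) = 0]
2. C_y = 21/2  [|CD|² = 265/4]
   → C = (-6, 21/2)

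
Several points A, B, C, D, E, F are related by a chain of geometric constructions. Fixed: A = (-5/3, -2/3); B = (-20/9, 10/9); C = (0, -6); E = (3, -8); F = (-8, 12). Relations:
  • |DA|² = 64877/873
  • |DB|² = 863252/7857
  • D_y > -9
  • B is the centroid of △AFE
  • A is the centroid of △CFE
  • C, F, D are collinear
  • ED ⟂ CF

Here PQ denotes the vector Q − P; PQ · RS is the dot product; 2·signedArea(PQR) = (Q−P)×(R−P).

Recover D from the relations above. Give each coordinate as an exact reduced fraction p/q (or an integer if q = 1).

D = (120/97, -852/97)

1. D_x = 120/97  [C, F, D are collinear ∩ ED ⟂ CF]
2. D_y = -852/97  [C, F, D are collinear ∩ ED ⟂ CF]
   → D = (120/97, -852/97)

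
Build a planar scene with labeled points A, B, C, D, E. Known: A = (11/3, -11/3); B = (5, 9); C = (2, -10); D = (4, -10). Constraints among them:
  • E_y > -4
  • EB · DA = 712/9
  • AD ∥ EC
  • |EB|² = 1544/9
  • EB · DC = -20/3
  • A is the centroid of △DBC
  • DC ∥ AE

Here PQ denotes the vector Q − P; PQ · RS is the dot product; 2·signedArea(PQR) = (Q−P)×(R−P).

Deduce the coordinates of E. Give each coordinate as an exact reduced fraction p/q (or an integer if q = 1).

1. E_x = 5/3  [AD ∥ EC ∩ DC ∥ AE]
2. E_y = -11/3  [AD ∥ EC ∩ DC ∥ AE]
   → E = (5/3, -11/3)

E = (5/3, -11/3)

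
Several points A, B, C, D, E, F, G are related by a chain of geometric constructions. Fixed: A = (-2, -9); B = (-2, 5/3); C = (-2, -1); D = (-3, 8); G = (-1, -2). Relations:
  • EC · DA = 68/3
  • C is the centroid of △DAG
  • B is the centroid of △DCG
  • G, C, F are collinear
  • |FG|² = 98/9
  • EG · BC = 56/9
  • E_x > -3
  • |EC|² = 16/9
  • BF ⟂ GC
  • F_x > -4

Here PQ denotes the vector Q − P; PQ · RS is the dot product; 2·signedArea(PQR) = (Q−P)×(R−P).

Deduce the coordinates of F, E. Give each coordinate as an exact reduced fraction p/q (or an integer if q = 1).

E = (-2, 1/3)
F = (-10/3, 1/3)

1. F_x = -10/3  [G, C, F are collinear ∩ BF ⟂ GC]
2. F_y = 1/3  [G, C, F are collinear ∩ BF ⟂ GC]
   → F = (-10/3, 1/3)
3. E_x = -2  [EC · DA = 68/3 ∩ EG · BC = 56/9]
4. E_y = 1/3  [EC · DA = 68/3 ∩ EG · BC = 56/9]
   → E = (-2, 1/3)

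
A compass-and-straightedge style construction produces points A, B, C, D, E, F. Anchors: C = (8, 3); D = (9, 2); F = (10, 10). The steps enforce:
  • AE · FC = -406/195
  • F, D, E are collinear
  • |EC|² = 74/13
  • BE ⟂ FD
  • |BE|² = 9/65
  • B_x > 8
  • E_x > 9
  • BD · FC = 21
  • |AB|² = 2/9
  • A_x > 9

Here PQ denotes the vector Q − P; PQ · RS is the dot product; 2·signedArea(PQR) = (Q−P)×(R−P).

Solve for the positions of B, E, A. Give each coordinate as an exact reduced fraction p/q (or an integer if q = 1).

A = (28/3, 14/3)
B = (9, 5)
E = (609/65, 322/65)

1. E_x = 609/65  [line 8·x + -1·y + -70 = 0 ∩ |EC|² = 74/13]
2. E_y = 322/65  [line 8·x + -1·y + -70 = 0 ∩ |EC|² = 74/13]
   → E = (609/65, 322/65)
3. B_x = 9  [BD · FC = 21 ∩ BE ⟂ FD]
4. B_y = 5  [BD · FC = 21 ∩ BE ⟂ FD]
   → B = (9, 5)
5. A_x = 28/3  [line 2·x + 7·y + -154/3 = 0 ∩ |AB|² = 2/9]
6. A_y = 14/3  [line 2·x + 7·y + -154/3 = 0 ∩ |AB|² = 2/9]
   → A = (28/3, 14/3)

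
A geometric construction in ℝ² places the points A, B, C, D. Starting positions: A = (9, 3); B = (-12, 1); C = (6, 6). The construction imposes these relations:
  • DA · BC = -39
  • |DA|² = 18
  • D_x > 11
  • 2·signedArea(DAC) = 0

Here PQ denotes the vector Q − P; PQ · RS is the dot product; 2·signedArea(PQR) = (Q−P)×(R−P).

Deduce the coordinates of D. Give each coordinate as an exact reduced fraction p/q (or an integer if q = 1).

1. D_x = 12  [2·signedArea(DAC) = 0 ∩ DA · BC = -39]
2. D_y = 0  [2·signedArea(DAC) = 0 ∩ DA · BC = -39]
   → D = (12, 0)

D = (12, 0)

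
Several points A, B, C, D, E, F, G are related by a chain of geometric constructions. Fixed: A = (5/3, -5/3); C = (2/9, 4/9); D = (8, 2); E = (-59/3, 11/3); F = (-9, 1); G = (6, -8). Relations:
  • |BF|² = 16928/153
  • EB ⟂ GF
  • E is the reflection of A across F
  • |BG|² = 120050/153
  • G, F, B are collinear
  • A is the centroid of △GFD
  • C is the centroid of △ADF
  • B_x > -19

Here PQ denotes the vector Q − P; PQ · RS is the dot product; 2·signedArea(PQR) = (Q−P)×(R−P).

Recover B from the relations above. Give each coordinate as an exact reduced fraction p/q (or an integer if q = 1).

B = (-919/51, 109/17)

1. B_x = -919/51  [G, F, B are collinear ∩ EB ⟂ GF]
2. B_y = 109/17  [G, F, B are collinear ∩ EB ⟂ GF]
   → B = (-919/51, 109/17)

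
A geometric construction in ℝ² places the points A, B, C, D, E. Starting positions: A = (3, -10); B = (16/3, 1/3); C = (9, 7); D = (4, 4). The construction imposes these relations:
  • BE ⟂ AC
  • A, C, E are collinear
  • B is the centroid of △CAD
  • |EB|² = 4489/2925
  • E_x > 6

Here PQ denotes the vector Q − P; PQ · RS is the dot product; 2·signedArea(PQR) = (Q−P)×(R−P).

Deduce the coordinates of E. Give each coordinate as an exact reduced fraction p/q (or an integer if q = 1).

1. E_x = 2113/325  [A, C, E are collinear ∩ BE ⟂ AC]
2. E_y = -77/975  [A, C, E are collinear ∩ BE ⟂ AC]
   → E = (2113/325, -77/975)

E = (2113/325, -77/975)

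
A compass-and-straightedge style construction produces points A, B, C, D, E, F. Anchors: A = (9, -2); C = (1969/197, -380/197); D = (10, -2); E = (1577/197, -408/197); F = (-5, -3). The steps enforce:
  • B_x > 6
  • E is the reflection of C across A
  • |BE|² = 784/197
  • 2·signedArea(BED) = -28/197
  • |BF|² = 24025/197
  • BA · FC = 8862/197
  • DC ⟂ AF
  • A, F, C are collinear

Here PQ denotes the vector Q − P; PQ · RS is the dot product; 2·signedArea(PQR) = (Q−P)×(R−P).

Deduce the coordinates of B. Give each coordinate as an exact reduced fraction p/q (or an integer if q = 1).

B = (1185/197, -436/197)

1. B_x = 1185/197  [2·signedArea(BED) = -28/197 ∩ BA · FC = 8862/197]
2. B_y = -436/197  [2·signedArea(BED) = -28/197 ∩ BA · FC = 8862/197]
   → B = (1185/197, -436/197)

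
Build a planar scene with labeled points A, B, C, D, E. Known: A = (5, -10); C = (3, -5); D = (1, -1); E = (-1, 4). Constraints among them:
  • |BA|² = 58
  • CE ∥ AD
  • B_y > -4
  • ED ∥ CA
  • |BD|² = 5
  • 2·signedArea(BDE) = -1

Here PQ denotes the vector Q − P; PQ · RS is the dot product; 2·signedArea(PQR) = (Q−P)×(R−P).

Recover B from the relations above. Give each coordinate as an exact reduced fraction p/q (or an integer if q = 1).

1. B_x = 2  [line -5·x + -2·y + 4 = 0 ∩ |BA|² = 58]
2. B_y = -3  [line -5·x + -2·y + 4 = 0 ∩ |BA|² = 58]
   → B = (2, -3)

B = (2, -3)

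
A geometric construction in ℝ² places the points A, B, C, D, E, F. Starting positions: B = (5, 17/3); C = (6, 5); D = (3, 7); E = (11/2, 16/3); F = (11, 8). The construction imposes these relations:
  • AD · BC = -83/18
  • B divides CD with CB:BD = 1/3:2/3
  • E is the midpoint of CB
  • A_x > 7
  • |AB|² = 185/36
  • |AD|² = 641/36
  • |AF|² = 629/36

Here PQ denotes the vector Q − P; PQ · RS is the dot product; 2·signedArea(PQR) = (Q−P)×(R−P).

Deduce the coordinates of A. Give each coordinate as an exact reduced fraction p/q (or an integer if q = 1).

1. A_x = 43/6  [line -1·x + 2/3·y + 53/18 = 0 ∩ |AB|² = 185/36]
2. A_y = 19/3  [line -1·x + 2/3·y + 53/18 = 0 ∩ |AB|² = 185/36]
   → A = (43/6, 19/3)

A = (43/6, 19/3)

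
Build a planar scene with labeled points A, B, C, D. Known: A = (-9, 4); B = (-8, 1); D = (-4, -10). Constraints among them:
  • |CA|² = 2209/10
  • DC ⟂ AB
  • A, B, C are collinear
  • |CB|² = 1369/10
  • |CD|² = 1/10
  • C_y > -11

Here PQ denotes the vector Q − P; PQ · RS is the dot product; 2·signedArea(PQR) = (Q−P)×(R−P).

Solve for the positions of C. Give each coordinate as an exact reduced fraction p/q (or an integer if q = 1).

C = (-43/10, -101/10)

1. C_x = -43/10  [A, B, C are collinear ∩ DC ⟂ AB]
2. C_y = -101/10  [A, B, C are collinear ∩ DC ⟂ AB]
   → C = (-43/10, -101/10)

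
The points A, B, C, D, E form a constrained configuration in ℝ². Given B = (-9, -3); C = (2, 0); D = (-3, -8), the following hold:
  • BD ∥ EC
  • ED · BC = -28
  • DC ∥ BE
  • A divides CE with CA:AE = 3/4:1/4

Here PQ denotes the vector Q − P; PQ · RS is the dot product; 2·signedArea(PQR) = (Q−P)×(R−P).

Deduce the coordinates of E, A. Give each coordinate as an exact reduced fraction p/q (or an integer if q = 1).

A = (-5/2, 15/4)
E = (-4, 5)

1. E_x = -4  [BD ∥ EC ∩ DC ∥ BE]
2. E_y = 5  [BD ∥ EC ∩ DC ∥ BE]
   → E = (-4, 5)
3. A_x = -5/2  [A divides CE with CA:AE = 3/4:1/4]
4. A_y = 15/4  [A divides CE with CA:AE = 3/4:1/4]
   → A = (-5/2, 15/4)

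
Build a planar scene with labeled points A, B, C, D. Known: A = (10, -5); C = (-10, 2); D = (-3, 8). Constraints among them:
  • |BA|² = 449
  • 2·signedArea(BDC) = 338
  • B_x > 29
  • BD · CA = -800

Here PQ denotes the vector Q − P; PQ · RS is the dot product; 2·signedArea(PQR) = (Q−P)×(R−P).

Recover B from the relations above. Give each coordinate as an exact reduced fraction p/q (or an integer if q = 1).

1. B_x = 30  [2·signedArea(BDC) = 338 ∩ BD · CA = -800]
2. B_y = -12  [2·signedArea(BDC) = 338 ∩ BD · CA = -800]
   → B = (30, -12)

B = (30, -12)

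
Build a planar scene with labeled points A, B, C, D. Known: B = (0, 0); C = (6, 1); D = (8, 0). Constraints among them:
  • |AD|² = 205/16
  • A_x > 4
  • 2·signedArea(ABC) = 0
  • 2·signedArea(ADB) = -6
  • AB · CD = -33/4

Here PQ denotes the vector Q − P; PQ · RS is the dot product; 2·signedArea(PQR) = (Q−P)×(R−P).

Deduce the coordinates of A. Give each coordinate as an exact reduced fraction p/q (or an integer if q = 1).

A = (9/2, 3/4)

1. A_x = 9/2  [2·signedArea(ABC) = 0 ∩ 2·signedArea(ADB) = -6]
2. A_y = 3/4  [2·signedArea(ABC) = 0 ∩ 2·signedArea(ADB) = -6]
   → A = (9/2, 3/4)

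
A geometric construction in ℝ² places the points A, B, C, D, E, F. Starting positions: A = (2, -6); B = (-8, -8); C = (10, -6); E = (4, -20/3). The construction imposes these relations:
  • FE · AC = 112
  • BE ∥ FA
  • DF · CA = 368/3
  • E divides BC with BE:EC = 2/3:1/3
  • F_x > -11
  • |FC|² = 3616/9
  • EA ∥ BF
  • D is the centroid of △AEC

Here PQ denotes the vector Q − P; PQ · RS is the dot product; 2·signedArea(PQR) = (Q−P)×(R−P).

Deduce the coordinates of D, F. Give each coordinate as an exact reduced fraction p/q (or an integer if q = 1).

D = (16/3, -56/9)
F = (-10, -22/3)

1. D_x = 16/3  [D is the centroid of △AEC]
2. D_y = -56/9  [D is the centroid of △AEC]
   → D = (16/3, -56/9)
3. F_x = -10  [BE ∥ FA ∩ EA ∥ BF]
4. F_y = -22/3  [BE ∥ FA ∩ EA ∥ BF]
   → F = (-10, -22/3)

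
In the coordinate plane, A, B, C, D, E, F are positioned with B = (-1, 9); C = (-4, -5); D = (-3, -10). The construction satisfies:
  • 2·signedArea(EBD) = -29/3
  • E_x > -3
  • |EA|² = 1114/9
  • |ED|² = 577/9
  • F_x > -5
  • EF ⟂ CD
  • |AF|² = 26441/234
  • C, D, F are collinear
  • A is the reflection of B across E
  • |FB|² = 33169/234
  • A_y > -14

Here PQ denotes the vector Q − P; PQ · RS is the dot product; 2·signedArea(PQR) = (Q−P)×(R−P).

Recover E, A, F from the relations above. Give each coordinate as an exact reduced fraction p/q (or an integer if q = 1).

1. E_x = -8/3  [line 19·x + -2·y + 140/3 = 0 ∩ |ED|² = 577/9]
2. E_y = -2  [line 19·x + -2·y + 140/3 = 0 ∩ |ED|² = 577/9]
   → E = (-8/3, -2)
3. A_x = -13/3  [A is the reflection of B across E]
4. A_y = -13  [A is the reflection of B across E]
   → A = (-13/3, -13)
5. F_x = -353/78  [C, D, F are collinear ∩ EF ⟂ CD]
6. F_y = -185/78  [C, D, F are collinear ∩ EF ⟂ CD]
   → F = (-353/78, -185/78)

A = (-13/3, -13)
E = (-8/3, -2)
F = (-353/78, -185/78)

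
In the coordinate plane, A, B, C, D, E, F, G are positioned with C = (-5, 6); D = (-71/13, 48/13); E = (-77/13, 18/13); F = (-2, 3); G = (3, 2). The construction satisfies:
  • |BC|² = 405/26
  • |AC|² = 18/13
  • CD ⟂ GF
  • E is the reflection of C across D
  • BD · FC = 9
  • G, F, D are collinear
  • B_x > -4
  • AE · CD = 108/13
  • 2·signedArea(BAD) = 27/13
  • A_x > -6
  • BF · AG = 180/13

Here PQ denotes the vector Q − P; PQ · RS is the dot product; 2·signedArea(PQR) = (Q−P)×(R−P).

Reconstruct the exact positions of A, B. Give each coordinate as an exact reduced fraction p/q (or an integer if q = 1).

A = (-68/13, 63/13)
B = (-103/26, 57/26)

1. A_x = -68/13  [line 6/13·x + 30/13·y + -114/13 = 0 ∩ |AC|² = 18/13]
2. A_y = 63/13  [line 6/13·x + 30/13·y + -114/13 = 0 ∩ |AC|² = 18/13]
   → A = (-68/13, 63/13)
3. B_x = -103/26  [BF · AG = 180/13 ∩ 2·signedArea(BAD) = 27/13]
4. B_y = 57/26  [BF · AG = 180/13 ∩ 2·signedArea(BAD) = 27/13]
   → B = (-103/26, 57/26)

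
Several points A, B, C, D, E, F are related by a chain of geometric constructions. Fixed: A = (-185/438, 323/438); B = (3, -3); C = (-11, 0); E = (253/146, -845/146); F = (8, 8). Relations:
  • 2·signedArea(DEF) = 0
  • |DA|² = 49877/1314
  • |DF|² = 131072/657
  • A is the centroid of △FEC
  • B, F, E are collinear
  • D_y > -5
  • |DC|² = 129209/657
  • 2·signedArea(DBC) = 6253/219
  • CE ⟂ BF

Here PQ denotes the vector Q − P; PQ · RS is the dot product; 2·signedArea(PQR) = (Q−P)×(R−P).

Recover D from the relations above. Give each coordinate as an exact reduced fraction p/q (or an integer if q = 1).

1. D_x = 472/219  [2·signedArea(DEF) = 0 ∩ 2·signedArea(DBC) = 6253/219]
2. D_y = -1064/219  [2·signedArea(DEF) = 0 ∩ 2·signedArea(DBC) = 6253/219]
   → D = (472/219, -1064/219)

D = (472/219, -1064/219)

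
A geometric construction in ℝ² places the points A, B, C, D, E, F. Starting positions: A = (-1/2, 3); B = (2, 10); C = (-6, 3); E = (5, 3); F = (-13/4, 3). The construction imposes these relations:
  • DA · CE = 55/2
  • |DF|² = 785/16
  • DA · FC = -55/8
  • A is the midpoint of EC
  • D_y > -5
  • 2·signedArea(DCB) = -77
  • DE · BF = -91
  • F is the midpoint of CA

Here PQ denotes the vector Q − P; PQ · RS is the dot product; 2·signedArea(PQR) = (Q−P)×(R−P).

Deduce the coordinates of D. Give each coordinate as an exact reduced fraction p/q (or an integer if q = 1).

D = (-3, -4)

1. D_x = -3  [DA · CE = 55/2 ∩ 2·signedArea(DCB) = -77]
2. D_y = -4  [DA · CE = 55/2 ∩ 2·signedArea(DCB) = -77]
   → D = (-3, -4)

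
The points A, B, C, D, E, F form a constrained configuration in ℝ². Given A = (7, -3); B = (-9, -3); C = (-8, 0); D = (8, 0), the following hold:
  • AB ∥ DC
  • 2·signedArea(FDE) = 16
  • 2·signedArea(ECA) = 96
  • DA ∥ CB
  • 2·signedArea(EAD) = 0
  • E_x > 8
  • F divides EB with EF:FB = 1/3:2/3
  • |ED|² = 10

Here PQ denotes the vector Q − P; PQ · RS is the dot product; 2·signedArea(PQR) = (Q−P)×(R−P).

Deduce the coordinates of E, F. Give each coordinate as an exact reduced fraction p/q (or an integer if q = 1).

E = (9, 3)
F = (3, 1)

1. E_x = 9  [2·signedArea(EAD) = 0 ∩ 2·signedArea(ECA) = 96]
2. E_y = 3  [2·signedArea(EAD) = 0 ∩ 2·signedArea(ECA) = 96]
   → E = (9, 3)
3. F_x = 3  [F divides EB with EF:FB = 1/3:2/3]
4. F_y = 1  [F divides EB with EF:FB = 1/3:2/3]
   → F = (3, 1)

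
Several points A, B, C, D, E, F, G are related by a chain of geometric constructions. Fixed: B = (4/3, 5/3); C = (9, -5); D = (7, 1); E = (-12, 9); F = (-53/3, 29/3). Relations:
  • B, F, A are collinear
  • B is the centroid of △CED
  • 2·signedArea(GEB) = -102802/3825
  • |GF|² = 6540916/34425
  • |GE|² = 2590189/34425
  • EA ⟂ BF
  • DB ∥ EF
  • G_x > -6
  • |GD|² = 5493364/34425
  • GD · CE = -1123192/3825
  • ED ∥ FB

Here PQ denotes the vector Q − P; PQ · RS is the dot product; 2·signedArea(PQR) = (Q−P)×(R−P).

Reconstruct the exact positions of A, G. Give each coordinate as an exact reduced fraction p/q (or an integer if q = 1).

A = (-16084/1275, 9613/1275)
G = (-20693/3825, 12851/3825)

1. A_x = -16084/1275  [B, F, A are collinear ∩ EA ⟂ BF]
2. A_y = 9613/1275  [B, F, A are collinear ∩ EA ⟂ BF]
   → A = (-16084/1275, 9613/1275)
3. G_x = -20693/3825  [2·signedArea(GEB) = -102802/3825 ∩ GD · CE = -1123192/3825]
4. G_y = 12851/3825  [2·signedArea(GEB) = -102802/3825 ∩ GD · CE = -1123192/3825]
   → G = (-20693/3825, 12851/3825)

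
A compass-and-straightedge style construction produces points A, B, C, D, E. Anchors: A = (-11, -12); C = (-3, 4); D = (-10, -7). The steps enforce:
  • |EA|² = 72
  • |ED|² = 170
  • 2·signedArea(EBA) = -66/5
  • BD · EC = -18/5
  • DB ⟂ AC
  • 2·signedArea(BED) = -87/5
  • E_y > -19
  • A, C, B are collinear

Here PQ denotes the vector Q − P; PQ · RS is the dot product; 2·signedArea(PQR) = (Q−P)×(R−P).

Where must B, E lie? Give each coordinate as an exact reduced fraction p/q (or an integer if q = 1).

1. B_x = -44/5  [A, C, B are collinear ∩ DB ⟂ AC]
2. B_y = -38/5  [A, C, B are collinear ∩ DB ⟂ AC]
   → B = (-44/5, -38/5)
3. E_x = -17  [2·signedArea(EBA) = -66/5 ∩ 2·signedArea(BED) = -87/5]
4. E_y = -18  [2·signedArea(EBA) = -66/5 ∩ 2·signedArea(BED) = -87/5]
   → E = (-17, -18)

B = (-44/5, -38/5)
E = (-17, -18)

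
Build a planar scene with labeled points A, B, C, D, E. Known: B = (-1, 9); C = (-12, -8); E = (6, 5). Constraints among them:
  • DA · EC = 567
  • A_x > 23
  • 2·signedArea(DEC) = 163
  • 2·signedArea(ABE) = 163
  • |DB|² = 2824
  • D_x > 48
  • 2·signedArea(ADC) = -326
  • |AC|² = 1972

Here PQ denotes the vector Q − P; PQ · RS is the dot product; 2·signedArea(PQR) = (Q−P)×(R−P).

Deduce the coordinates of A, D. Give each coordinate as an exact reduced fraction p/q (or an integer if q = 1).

A = (24, 18)
D = (49, 27)

1. A_x = 24  [line 4·x + 7·y + -222 = 0 ∩ |AC|² = 1972]
2. A_y = 18  [line 4·x + 7·y + -222 = 0 ∩ |AC|² = 1972]
   → A = (24, 18)
3. D_x = 49  [2·signedArea(ADC) = -326 ∩ DA · EC = 567]
4. D_y = 27  [2·signedArea(ADC) = -326 ∩ DA · EC = 567]
   → D = (49, 27)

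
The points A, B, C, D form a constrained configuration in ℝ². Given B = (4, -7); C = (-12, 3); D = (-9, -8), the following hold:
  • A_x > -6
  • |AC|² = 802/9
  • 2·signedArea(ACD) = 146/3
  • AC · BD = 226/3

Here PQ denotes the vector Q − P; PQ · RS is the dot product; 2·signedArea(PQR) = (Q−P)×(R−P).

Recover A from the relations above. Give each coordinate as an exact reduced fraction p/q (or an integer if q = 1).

A = (-17/3, -4)

1. A_x = -17/3  [AC · BD = 226/3 ∩ 2·signedArea(ACD) = 146/3]
2. A_y = -4  [AC · BD = 226/3 ∩ 2·signedArea(ACD) = 146/3]
   → A = (-17/3, -4)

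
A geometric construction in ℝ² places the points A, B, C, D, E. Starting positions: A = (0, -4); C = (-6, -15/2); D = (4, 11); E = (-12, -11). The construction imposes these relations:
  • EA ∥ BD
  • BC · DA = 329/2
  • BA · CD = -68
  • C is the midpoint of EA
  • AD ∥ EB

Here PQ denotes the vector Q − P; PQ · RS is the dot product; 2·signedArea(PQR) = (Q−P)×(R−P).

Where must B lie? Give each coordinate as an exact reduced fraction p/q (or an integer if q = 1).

B = (-8, 4)

1. B_x = -8  [EA ∥ BD ∩ AD ∥ EB]
2. B_y = 4  [EA ∥ BD ∩ AD ∥ EB]
   → B = (-8, 4)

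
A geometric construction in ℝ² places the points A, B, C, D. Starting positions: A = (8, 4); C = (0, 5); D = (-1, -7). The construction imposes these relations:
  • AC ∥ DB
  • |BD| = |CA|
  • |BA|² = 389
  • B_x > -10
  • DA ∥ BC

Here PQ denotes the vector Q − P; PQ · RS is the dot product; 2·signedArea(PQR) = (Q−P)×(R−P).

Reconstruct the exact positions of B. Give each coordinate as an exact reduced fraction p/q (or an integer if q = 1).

1. B_x = -9  [DA ∥ BC ∩ AC ∥ DB]
2. B_y = -6  [DA ∥ BC ∩ AC ∥ DB]
   → B = (-9, -6)

B = (-9, -6)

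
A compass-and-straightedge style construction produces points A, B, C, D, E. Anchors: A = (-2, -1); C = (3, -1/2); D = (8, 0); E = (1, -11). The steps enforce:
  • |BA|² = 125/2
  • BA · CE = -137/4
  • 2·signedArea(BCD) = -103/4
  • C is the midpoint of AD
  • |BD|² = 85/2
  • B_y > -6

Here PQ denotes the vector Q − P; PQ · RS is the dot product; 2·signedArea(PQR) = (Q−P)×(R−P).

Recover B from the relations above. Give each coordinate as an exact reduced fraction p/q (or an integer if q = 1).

1. B_x = 9/2  [2·signedArea(BCD) = -103/4 ∩ BA · CE = -137/4]
2. B_y = -11/2  [2·signedArea(BCD) = -103/4 ∩ BA · CE = -137/4]
   → B = (9/2, -11/2)

B = (9/2, -11/2)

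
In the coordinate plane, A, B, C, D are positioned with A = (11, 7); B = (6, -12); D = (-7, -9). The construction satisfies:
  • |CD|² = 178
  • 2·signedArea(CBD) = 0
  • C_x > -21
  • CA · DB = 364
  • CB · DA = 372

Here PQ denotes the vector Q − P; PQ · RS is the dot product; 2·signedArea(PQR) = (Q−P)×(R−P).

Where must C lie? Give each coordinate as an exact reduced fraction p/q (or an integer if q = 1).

1. C_x = -20  [2·signedArea(CBD) = 0 ∩ CA · DB = 364]
2. C_y = -6  [2·signedArea(CBD) = 0 ∩ CA · DB = 364]
   → C = (-20, -6)

C = (-20, -6)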